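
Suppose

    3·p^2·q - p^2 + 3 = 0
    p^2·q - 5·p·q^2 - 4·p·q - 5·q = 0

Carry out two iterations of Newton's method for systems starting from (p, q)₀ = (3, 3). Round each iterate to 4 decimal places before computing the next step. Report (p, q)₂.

(1.5748, 0.8685)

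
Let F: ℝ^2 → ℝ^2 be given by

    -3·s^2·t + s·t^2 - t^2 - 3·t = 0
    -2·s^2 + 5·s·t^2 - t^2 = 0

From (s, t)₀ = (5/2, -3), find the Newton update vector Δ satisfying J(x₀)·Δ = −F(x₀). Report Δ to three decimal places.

(-0.995, 0.814)

At (5/2, -3): F = (78.750, 91.000).
Jacobian J = [[-6·s·t + t^2, -3·s^2 + 2·s·t - 2·t - 3], [-4·s + 5·t^2, 10·s·t - 2·t]].
At the point, J = [[54.000, -30.750], [35.000, -69.000]] (det J = -2649.750).
Solving J·Δ = −F gives Δ = (-0.995, 0.814).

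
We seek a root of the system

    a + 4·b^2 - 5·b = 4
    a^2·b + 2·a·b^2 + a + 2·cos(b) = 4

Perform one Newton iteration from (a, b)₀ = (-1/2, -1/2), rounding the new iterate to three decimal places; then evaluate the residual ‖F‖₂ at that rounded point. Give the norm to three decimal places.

1.244

At (-1/2, -1/2): F = (-1.000, -3.11983).
Jacobian J = [[1, 8·b - 5], [2·a·b + 2·b^2 + 1, a^2 + 4·a·b - 2·sin(b)]].
At the point, J = [[1.000, -9.000], [2.000, 2.20885]] (det J = 20.20885).
Solving J·Δ = −F gives Δ = (1.499, 0.055).
Then the next iterate is (a, b)₁ = (0.999, -0.445).
Re-evaluating at (0.999, -0.445): F = (0.01610, -1.24424), so ‖F‖₂ = 1.244.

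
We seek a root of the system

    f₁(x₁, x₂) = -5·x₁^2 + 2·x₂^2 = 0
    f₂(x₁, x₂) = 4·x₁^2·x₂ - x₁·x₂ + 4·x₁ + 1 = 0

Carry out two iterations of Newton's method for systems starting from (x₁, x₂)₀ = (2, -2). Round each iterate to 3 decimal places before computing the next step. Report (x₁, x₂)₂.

(1.092, -1.689)

At (2, -2): F = (-12.000, -19.000).
Jacobian J = [[-10·x₁, 4·x₂], [8·x₁·x₂ - x₂ + 4, 4·x₁^2 - x₁]].
At the point, J = [[-20.000, -8.000], [-26.000, 14.000]] (det J = -488.000).
Solving J·Δ = −F gives Δ = (-0.656, 0.139).
Then the next iterate is (x₁, x₂)₁ = (1.344, -1.861).
Round to (1.344, -1.861) and repeat: F = (-2.10504, -4.56918), J = [[-13.440, -7.444], [-14.14847, 5.88134]].
Δ = (-0.252, 0.172), so (x₁, x₂)₂ = (1.092, -1.689).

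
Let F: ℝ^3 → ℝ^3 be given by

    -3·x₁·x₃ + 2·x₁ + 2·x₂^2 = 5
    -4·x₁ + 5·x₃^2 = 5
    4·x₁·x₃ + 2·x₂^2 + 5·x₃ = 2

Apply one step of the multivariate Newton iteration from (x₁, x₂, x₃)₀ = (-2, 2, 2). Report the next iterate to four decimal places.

(-1.9363, 1.5098, 0.8627)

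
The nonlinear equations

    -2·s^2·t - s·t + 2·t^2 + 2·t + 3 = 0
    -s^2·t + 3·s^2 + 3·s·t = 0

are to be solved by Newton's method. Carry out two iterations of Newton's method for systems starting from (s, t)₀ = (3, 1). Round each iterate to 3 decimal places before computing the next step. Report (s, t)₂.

At (3, 1): F = (-14.000, 27.000).
Jacobian J = [[-4·s·t - t, -2·s^2 - s + 4·t + 2], [-2·s·t + 6·s + 3·t, -s^2 + 3·s]].
At the point, J = [[-13.000, -15.000], [15.000, 0.000]] (det J = 225.000).
Solving J·Δ = −F gives Δ = (-1.800, 0.627).
Then the next iterate is (s, t)₁ = (1.200, 1.627).
Round to (1.200, 1.627) and repeat: F = (4.91010, 7.83432), J = [[-9.43660, 4.428], [8.17620, 2.160]].
Δ = (-0.426, -2.016), so (s, t)₂ = (0.774, -0.389).

(0.774, -0.389)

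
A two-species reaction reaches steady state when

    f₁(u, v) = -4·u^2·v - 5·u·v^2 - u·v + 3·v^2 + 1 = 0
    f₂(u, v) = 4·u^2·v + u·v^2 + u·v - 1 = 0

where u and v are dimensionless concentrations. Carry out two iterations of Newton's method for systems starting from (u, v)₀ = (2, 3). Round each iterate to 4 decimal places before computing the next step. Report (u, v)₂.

At (2, 3): F = (-116.0000, 71.0000).
Jacobian J = [[-8·u·v - 5·v^2 - v, -4·u^2 - 10·u·v - u + 6·v], [8·u·v + v^2 + v, 4·u^2 + 2·u·v + u]].
At the point, J = [[-96.0000, -60.0000], [60.0000, 30.0000]] (det J = 720.0000).
Solving J·Δ = −F gives Δ = (-1.0833, -0.2000).
Then the next iterate is (u, v)₁ = (0.9167, 2.8000).
Round to (0.9167, 2.8000) and repeat: F = (-23.393196, 18.165484), J = [[-62.534080, -13.145656], [31.174080, 9.411576]].
Δ = (0.1042, -2.2754), so (u, v)₂ = (1.0209, 0.5246).

(1.0209, 0.5246)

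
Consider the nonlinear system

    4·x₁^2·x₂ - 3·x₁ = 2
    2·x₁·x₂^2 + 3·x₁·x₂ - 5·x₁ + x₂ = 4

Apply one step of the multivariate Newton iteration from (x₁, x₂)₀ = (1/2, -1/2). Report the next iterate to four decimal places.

(1.5000, 8.5000)

At (1/2, -1/2): F = (-4.0000, -7.5000).
Jacobian J = [[8·x₁·x₂ - 3, 4·x₁^2], [2·x₂^2 + 3·x₂ - 5, 4·x₁·x₂ + 3·x₁ + 1]].
At the point, J = [[-5.0000, 1.0000], [-6.0000, 1.5000]] (det J = -1.5000).
Solving J·Δ = −F gives Δ = (1.0000, 9.0000).
Then the next iterate is (x₁, x₂)₁ = (1.5000, 8.5000).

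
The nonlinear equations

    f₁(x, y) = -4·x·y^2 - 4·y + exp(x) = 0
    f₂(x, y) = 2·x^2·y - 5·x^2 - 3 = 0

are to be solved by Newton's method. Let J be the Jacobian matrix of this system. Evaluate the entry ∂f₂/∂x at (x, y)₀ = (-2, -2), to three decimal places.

36.000

∂f₂/∂x = 4·x·y - 10·x.
At (-2, -2) this is 36.000.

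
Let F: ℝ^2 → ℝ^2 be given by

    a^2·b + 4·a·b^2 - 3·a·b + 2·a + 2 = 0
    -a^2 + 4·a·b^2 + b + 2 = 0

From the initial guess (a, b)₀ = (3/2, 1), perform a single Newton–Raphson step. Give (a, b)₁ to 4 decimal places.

(0.7976, 0.5348)

At (3/2, 1): F = (8.7500, 6.7500).
Jacobian J = [[2·a·b + 4·b^2 - 3·b + 2, a^2 + 8·a·b - 3·a], [-2·a + 4·b^2, 8·a·b + 1]].
At the point, J = [[6.0000, 9.7500], [1.0000, 13.0000]] (det J = 68.2500).
Solving J·Δ = −F gives Δ = (-0.7024, -0.4652).
Then the next iterate is (a, b)₁ = (0.7976, 0.5348).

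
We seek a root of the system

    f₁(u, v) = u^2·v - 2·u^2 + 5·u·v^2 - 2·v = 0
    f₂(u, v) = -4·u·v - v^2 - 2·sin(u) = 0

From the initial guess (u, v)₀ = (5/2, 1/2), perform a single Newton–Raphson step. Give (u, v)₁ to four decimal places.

(0.0105, 0.0039)

At (5/2, 1/2): F = (-7.2500, -6.446944).
Jacobian J = [[2·u·v - 4·u + 5·v^2, u^2 + 10·u·v - 2], [-4·v - 2·cos(u), -4·u - 2·v]].
At the point, J = [[-6.2500, 16.7500], [-0.397713, -11.0000]] (det J = 75.411689).
Solving J·Δ = −F gives Δ = (-2.4895, -0.4961).
Then the next iterate is (u, v)₁ = (0.0105, 0.0039).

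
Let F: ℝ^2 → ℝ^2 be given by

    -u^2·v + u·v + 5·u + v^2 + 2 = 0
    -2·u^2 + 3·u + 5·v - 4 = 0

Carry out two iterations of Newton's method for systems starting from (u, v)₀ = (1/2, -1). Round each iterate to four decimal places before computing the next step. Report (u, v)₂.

(-0.5454, 1.1082)

At (1/2, -1): F = (5.2500, -8.0000).
Jacobian J = [[-2·u·v + v + 5, -u^2 + u + 2·v], [-4·u + 3, 5]].
At the point, J = [[5.0000, -1.7500], [1.0000, 5.0000]] (det J = 26.7500).
Solving J·Δ = −F gives Δ = (-0.4579, 1.6916).
Then the next iterate is (u, v)₁ = (0.0421, 0.6916).
Round to (0.0421, 0.6916) and repeat: F = (2.716701, -0.419245), J = [[5.633367, 1.423528], [2.8316, 5.0000]].
Δ = (-0.5875, 0.4166), so (u, v)₂ = (-0.5454, 1.1082).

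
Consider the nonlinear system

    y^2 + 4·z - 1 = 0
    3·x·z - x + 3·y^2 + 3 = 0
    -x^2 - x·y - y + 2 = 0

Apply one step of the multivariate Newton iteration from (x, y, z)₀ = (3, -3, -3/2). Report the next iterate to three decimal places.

At (3, -3, -3/2): F = (2.000, 13.500, 5.000).
Jacobian J = [[0, 2·y, 4], [3·z - 1, 6·y, 3·x], [-2·x - y, -x - 1, 0]].
At the point, J = [[0.000, -6.000, 4.000], [-5.500, -18.000, 9.000], [-3.000, -4.000, 0.000]] (det J = 34.000).
Solving J·Δ = −F gives Δ = (1.588, 0.059, -0.412).
Then the next iterate is (x, y, z)₁ = (4.588, -2.941, -1.912).

(4.588, -2.941, -1.912)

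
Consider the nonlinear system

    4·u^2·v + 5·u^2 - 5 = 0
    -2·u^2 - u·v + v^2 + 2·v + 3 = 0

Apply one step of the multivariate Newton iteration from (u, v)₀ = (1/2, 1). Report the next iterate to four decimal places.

(0.9239, -0.0652)

At (1/2, 1): F = (-2.7500, 5.0000).
Jacobian J = [[8·u·v + 10·u, 4·u^2], [-4·u - v, -u + 2·v + 2]].
At the point, J = [[9.0000, 1.0000], [-3.0000, 3.5000]] (det J = 34.5000).
Solving J·Δ = −F gives Δ = (0.4239, -1.0652).
Then the next iterate is (u, v)₁ = (0.9239, -0.0652).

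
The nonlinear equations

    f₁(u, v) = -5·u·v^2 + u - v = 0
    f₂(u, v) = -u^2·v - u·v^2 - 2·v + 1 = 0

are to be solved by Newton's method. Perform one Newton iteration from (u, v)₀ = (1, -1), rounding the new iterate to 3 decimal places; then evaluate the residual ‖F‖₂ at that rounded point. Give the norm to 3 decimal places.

166.716

At (1, -1): F = (-3.000, 3.000).
Jacobian J = [[-5·v^2 + 1, -10·u·v - 1], [-2·u·v - v^2, -u^2 - 2·u·v - 2]].
At the point, J = [[-4.000, 9.000], [1.000, -1.000]] (det J = -5.000).
Solving J·Δ = −F gives Δ = (-4.800, -1.800).
Then the next iterate is (u, v)₁ = (-3.800, -2.800).
Re-evaluating at (-3.800, -2.800): F = (147.960, 76.824), so ‖F‖₂ = 166.716.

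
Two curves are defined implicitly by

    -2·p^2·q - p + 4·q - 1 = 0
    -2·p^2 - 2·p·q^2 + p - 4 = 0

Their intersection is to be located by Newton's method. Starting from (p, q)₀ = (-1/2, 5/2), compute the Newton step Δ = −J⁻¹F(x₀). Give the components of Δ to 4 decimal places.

At (-1/2, 5/2): F = (8.2500, 1.2500).
Jacobian J = [[-4·p·q - 1, -2·p^2 + 4], [-4·p - 2·q^2 + 1, -4·p·q]].
At the point, J = [[4.0000, 3.5000], [-9.5000, 5.0000]] (det J = 53.2500).
Solving J·Δ = −F gives Δ = (-0.6925, -1.5657).

(-0.6925, -1.5657)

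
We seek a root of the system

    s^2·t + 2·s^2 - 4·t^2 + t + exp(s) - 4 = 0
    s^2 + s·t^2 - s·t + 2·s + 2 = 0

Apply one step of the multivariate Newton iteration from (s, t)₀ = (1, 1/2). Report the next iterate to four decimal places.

At (1, 1/2): F = (0.718282, 4.7500).
Jacobian J = [[2·s·t + 4·s + exp(s), s^2 - 8·t + 1], [2·s + t^2 - t + 2, 2·s·t - s]].
At the point, J = [[7.718282, -2.0000], [3.7500, 0.0000]] (det J = 7.5000).
Solving J·Δ = −F gives Δ = (-1.2667, -4.5291).
Then the next iterate is (s, t)₁ = (-0.2667, -4.0291).

(-0.2667, -4.0291)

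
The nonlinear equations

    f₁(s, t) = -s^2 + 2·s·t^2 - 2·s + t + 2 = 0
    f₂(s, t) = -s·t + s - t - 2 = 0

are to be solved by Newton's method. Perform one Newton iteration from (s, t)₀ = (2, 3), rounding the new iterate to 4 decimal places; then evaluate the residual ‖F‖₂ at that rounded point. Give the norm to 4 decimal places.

531.6860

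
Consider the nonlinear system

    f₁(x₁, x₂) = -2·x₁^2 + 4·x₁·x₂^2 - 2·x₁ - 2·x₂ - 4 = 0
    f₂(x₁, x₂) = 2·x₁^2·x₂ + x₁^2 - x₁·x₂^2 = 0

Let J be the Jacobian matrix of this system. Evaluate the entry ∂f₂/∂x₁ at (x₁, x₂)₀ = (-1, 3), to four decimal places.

-23.0000

∂f₂/∂x₁ = 4·x₁·x₂ + 2·x₁ - x₂^2.
At (-1, 3) this is -23.0000.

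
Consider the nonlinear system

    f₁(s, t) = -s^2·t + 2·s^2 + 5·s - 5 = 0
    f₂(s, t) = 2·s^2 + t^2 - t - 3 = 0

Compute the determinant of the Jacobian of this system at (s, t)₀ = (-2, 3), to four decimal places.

13.0000

J = [[-2·s·t + 4·s + 5, -s^2], [4·s, 2·t - 1]].
At the point, J = [[9.0000, -4.0000], [-8.0000, 5.0000]].
det J = 13.0000.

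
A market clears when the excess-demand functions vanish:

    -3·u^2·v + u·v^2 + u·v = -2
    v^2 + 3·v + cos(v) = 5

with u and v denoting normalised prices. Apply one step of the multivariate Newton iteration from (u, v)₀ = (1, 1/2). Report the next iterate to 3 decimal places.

(1.256, 1.174)

At (1, 1/2): F = (1.250, -2.37242).
Jacobian J = [[-6·u·v + v^2 + v, -3·u^2 + 2·u·v + u], [0, 2·v - sin(v) + 3]].
At the point, J = [[-2.250, -1.000], [0.000, 3.52057]] (det J = -7.92129).
Solving J·Δ = −F gives Δ = (0.256, 0.674).
Then the next iterate is (u, v)₁ = (1.256, 1.174).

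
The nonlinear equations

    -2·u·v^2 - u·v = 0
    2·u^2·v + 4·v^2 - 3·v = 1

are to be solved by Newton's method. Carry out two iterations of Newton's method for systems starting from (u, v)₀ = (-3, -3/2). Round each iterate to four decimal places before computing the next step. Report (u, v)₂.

At (-3, -3/2): F = (9.0000, -14.5000).
Jacobian J = [[-2·v^2 - v, -4·u·v - u], [4·u·v, 2·u^2 + 8·v - 3]].
At the point, J = [[-3.0000, -15.0000], [18.0000, 3.0000]] (det J = 261.0000).
Solving J·Δ = −F gives Δ = (0.7299, 0.4540).
Then the next iterate is (u, v)₁ = (-2.2701, -1.0460).
Round to (-2.2701, -1.0460) and repeat: F = (2.592981, -4.266353), J = [[-1.142232, -7.227998], [9.498098, -1.061292]].
Δ = (0.4808, 0.2828), so (u, v)₂ = (-1.7893, -0.7632).

(-1.7893, -0.7632)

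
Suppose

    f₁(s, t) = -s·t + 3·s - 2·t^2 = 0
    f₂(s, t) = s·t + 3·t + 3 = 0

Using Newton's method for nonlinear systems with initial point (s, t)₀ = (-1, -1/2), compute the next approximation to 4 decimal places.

At (-1, -1/2): F = (-4.0000, 2.0000).
Jacobian J = [[-t + 3, -s - 4·t], [t, s + 3]].
At the point, J = [[3.5000, 3.0000], [-0.5000, 2.0000]] (det J = 8.5000).
Solving J·Δ = −F gives Δ = (1.6471, -0.5882).
Then the next iterate is (s, t)₁ = (0.6471, -1.0882).

(0.6471, -1.0882)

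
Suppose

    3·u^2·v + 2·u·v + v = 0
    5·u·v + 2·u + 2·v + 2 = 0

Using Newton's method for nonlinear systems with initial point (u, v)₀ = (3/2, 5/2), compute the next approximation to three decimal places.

(2.010, -1.305)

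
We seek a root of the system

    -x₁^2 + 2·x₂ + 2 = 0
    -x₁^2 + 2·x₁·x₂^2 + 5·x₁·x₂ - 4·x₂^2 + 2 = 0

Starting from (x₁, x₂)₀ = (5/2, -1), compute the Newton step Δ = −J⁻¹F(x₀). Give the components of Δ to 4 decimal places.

(-0.9349, 0.7877)

At (5/2, -1): F = (-6.2500, -15.7500).
Jacobian J = [[-2·x₁, 2], [-2·x₁ + 2·x₂^2 + 5·x₂, 4·x₁·x₂ + 5·x₁ - 8·x₂]].
At the point, J = [[-5.0000, 2.0000], [-8.0000, 10.5000]] (det J = -36.5000).
Solving J·Δ = −F gives Δ = (-0.9349, 0.7877).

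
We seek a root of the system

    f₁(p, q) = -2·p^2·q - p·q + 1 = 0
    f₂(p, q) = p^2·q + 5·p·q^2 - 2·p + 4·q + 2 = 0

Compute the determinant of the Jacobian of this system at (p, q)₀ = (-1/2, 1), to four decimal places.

-0.7500

J = [[-4·p·q - q, -2·p^2 - p], [2·p·q + 5·q^2 - 2, p^2 + 10·p·q + 4]].
At the point, J = [[1.0000, 0.0000], [2.0000, -0.7500]].
det J = -0.7500.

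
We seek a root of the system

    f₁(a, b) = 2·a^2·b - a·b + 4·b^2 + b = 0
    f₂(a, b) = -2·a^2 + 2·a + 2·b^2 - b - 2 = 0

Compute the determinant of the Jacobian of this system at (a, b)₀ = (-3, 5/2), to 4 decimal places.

-880.5000

J = [[4·a·b - b, 2·a^2 - a + 8·b + 1], [-4·a + 2, 4·b - 1]].
At the point, J = [[-32.5000, 42.0000], [14.0000, 9.0000]].
det J = -880.5000.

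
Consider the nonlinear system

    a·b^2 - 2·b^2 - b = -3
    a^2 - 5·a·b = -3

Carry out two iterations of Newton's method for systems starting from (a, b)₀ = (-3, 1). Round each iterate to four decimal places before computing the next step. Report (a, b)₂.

(0.5016, 1.0650)

At (-3, 1): F = (-3.0000, 27.0000).
Jacobian J = [[b^2, 2·a·b - 4·b - 1], [2·a - 5·b, -5·a]].
At the point, J = [[1.0000, -11.0000], [-11.0000, 15.0000]] (det J = -106.0000).
Solving J·Δ = −F gives Δ = (2.3774, -0.0566).
Then the next iterate is (a, b)₁ = (-0.6226, 0.9434).
Round to (-0.6226, 0.9434) and repeat: F = (-0.277523, 6.324435), J = [[0.890004, -5.948322], [-5.9622, 3.1130]].
Δ = (1.1242, 0.1216), so (a, b)₂ = (0.5016, 1.0650).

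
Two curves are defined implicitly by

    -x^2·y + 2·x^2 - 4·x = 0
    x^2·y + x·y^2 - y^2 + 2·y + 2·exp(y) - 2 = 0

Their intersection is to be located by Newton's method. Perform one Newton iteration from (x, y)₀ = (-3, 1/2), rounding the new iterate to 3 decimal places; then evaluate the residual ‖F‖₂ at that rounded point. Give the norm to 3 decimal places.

6.048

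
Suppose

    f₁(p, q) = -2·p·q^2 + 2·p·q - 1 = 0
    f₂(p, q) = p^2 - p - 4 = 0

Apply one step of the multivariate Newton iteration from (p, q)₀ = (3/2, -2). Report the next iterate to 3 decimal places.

(3.125, 0.567)

At (3/2, -2): F = (-19.000, -3.250).
Jacobian J = [[-2·q^2 + 2·q, -4·p·q + 2·p], [2·p - 1, 0]].
At the point, J = [[-12.000, 15.000], [2.000, 0.000]] (det J = -30.000).
Solving J·Δ = −F gives Δ = (1.625, 2.567).
Then the next iterate is (p, q)₁ = (3.125, 0.567).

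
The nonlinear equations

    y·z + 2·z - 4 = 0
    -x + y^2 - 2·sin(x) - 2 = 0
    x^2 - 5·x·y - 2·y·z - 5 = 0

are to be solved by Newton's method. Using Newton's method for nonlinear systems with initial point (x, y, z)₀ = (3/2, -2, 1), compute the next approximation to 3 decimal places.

At (3/2, -2, 1): F = (-4.000, -1.49499, 16.250).
Jacobian J = [[0, z, y + 2], [-2·cos(x) - 1, 2·y, 0], [2·x - 5·y, -5·x - 2·z, -2·y]].
At the point, J = [[0.000, 1.000, 0.000], [-1.14147, -4.000, 0.000], [13.000, -9.500, 4.000]] (det J = 4.56590).
Solving J·Δ = −F gives Δ = (-15.327, 4.000, 55.249).
Then the next iterate is (x, y, z)₁ = (-13.827, 2.000, 56.249).

(-13.827, 2.000, 56.249)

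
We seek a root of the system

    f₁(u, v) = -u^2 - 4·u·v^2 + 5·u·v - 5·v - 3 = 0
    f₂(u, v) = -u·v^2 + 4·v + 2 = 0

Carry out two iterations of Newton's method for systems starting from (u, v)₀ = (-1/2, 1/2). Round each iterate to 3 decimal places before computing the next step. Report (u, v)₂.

(-0.220, -0.504)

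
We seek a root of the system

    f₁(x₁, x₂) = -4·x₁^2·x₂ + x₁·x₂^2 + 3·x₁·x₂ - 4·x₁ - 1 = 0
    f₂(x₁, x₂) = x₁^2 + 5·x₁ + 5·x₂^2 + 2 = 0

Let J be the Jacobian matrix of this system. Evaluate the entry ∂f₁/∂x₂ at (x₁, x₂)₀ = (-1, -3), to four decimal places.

-1.0000

∂f₁/∂x₂ = -4·x₁^2 + 2·x₁·x₂ + 3·x₁.
At (-1, -3) this is -1.0000.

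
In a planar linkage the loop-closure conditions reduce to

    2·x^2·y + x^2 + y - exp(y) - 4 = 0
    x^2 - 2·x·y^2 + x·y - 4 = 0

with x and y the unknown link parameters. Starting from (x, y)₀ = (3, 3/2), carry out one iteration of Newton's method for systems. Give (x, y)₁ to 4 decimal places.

(2.0653, 1.0464)

At (3, 3/2): F = (29.018311, -4.0000).
Jacobian J = [[4·x·y + 2·x, 2·x^2 - exp(y) + 1], [2·x - 2·y^2 + y, -4·x·y + x]].
At the point, J = [[24.0000, 14.518311], [3.0000, -15.0000]] (det J = -403.554933).
Solving J·Δ = −F gives Δ = (-0.9347, -0.4536).
Then the next iterate is (x, y)₁ = (2.0653, 1.0464).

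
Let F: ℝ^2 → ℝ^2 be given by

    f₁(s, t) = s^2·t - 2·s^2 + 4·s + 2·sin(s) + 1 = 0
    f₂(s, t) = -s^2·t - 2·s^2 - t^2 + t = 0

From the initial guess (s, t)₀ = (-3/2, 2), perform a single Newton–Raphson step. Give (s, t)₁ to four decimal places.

(-0.2388, 2.7875)

At (-3/2, 2): F = (-6.994990, -11.0000).
Jacobian J = [[2·s·t - 4·s + 2·cos(s) + 4, s^2], [-2·s·t - 4·s, -s^2 - 2·t + 1]].
At the point, J = [[4.141474, 2.2500], [12.0000, -5.2500]] (det J = -48.742741).
Solving J·Δ = −F gives Δ = (1.2612, 0.7875).
Then the next iterate is (s, t)₁ = (-0.2388, 2.7875).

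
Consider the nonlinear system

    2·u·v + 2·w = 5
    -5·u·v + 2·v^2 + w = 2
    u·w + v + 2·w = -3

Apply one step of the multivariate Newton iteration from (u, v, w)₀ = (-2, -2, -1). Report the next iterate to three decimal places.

(-0.781, -1.781, 1.375)

At (-2, -2, -1): F = (1.000, -15.000, 1.000).
Jacobian J = [[2·v, 2·u, 2], [-5·v, -5·u + 4·v, 1], [w, 1, u + 2]].
At the point, J = [[-4.000, -4.000, 2.000], [10.000, 2.000, 1.000], [-1.000, 1.000, 0.000]] (det J = 32.000).
Solving J·Δ = −F gives Δ = (1.219, 0.219, 2.375).
Then the next iterate is (u, v, w)₁ = (-0.781, -1.781, 1.375).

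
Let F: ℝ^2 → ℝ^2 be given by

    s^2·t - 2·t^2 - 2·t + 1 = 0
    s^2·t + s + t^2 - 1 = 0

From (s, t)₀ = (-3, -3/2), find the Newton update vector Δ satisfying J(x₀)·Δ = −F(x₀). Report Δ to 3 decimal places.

(1.503, 0.036)

At (-3, -3/2): F = (-14.000, -15.250).
Jacobian J = [[2·s·t, s^2 - 4·t - 2], [2·s·t + 1, s^2 + 2·t]].
At the point, J = [[9.000, 13.000], [10.000, 6.000]] (det J = -76.000).
Solving J·Δ = −F gives Δ = (1.503, 0.036).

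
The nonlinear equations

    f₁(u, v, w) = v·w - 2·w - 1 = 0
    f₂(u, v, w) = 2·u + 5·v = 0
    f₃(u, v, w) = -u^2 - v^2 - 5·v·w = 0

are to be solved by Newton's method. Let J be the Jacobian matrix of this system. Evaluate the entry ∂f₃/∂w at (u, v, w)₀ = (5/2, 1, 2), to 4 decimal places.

-5.0000

∂f₃/∂w = -5·v.
At (5/2, 1, 2) this is -5.0000.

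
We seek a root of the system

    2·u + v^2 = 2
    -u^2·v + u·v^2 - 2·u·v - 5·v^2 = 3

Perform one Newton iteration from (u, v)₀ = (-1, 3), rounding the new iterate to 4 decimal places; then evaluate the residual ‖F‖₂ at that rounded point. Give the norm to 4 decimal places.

18.8123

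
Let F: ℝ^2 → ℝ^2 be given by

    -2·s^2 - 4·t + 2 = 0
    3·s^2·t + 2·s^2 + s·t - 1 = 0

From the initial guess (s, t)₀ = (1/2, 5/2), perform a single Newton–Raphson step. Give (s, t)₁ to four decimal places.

At (1/2, 5/2): F = (-8.5000, 2.6250).
Jacobian J = [[-4·s, -4], [6·s·t + 4·s + t, 3·s^2 + s]].
At the point, J = [[-2.0000, -4.0000], [12.0000, 1.2500]] (det J = 45.5000).
Solving J·Δ = −F gives Δ = (0.0027, -2.1264).
Then the next iterate is (s, t)₁ = (0.5027, 0.3736).

(0.5027, 0.3736)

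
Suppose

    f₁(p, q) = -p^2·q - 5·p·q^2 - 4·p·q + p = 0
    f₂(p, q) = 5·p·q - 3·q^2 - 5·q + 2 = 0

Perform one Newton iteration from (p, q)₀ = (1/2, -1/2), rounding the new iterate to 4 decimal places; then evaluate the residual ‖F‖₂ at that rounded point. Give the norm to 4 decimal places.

90.4932

At (1/2, -1/2): F = (1.0000, 2.5000).
Jacobian J = [[-2·p·q - 5·q^2 - 4·q + 1, -p^2 - 10·p·q - 4·p], [5·q, 5·p - 6·q - 5]].
At the point, J = [[2.2500, 0.2500], [-2.5000, 0.5000]] (det J = 1.7500).
Solving J·Δ = −F gives Δ = (0.0714, -4.6429).
Then the next iterate is (p, q)₁ = (0.5714, -5.1429).
Re-evaluating at (0.5714, -5.1429): F = (-61.560836, -66.327027), so ‖F‖₂ = 90.4932.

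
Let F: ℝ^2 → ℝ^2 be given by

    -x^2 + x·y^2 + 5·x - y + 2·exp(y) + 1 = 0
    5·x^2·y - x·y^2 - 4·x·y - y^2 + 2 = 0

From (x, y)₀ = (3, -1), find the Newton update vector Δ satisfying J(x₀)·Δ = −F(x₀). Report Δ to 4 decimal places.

At (3, -1): F = (11.735759, -35.0000).
Jacobian J = [[-2·x + y^2 + 5, 2·x·y + 2·exp(y) - 1], [10·x·y - y^2 - 4·y, 5·x^2 - 2·x·y - 4·x - 2·y]].
At the point, J = [[0.0000, -6.264241], [-27.0000, 41.0000]] (det J = -169.134510).
Solving J·Δ = −F gives Δ = (1.5486, 1.8735).

(1.5486, 1.8735)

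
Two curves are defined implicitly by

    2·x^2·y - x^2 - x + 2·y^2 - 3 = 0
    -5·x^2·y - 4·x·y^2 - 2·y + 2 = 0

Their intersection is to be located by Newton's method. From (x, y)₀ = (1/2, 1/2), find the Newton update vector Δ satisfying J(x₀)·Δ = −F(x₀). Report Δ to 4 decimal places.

(-1.1473, 0.7411)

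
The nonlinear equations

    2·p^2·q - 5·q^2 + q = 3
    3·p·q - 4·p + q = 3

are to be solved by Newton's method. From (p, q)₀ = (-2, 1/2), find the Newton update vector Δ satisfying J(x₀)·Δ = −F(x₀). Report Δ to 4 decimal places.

(0.3750, 0.3125)

At (-2, 1/2): F = (0.2500, 2.5000).
Jacobian J = [[4·p·q, 2·p^2 - 10·q + 1], [3·q - 4, 3·p + 1]].
At the point, J = [[-4.0000, 4.0000], [-2.5000, -5.0000]] (det J = 30.0000).
Solving J·Δ = −F gives Δ = (0.3750, 0.3125).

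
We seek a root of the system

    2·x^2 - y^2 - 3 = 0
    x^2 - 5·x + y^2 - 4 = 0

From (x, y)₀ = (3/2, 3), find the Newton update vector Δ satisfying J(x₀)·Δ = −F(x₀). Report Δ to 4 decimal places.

(1.9375, 0.6875)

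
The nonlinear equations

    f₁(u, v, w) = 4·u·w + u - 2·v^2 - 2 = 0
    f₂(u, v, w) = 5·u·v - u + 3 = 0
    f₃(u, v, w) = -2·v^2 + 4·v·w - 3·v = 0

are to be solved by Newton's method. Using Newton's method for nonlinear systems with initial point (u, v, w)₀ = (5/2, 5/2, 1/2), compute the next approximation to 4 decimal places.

(-0.1250, 2.3750, 1.8625)

At (5/2, 5/2, 1/2): F = (-7.0000, 31.7500, -15.0000).
Jacobian J = [[4·w + 1, -4·v, 4·u], [5·v - 1, 5·u, 0], [0, -4·v + 4·w - 3, 4·v]].
At the point, J = [[3.0000, -10.0000, 10.0000], [11.5000, 12.5000, 0.0000], [0.0000, -11.0000, 10.0000]] (det J = 260.0000).
Solving J·Δ = −F gives Δ = (-2.6250, -0.1250, 1.3625).
Then the next iterate is (u, v, w)₁ = (-0.1250, 2.3750, 1.8625).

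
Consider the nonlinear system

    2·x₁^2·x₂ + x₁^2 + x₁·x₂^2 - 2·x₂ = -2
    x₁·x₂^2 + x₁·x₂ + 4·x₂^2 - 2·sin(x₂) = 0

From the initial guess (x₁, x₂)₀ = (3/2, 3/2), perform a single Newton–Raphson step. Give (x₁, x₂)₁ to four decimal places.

(0.9973, 0.8983)

At (3/2, 3/2): F = (11.3750, 12.630010).
Jacobian J = [[4·x₁·x₂ + 2·x₁ + x₂^2, 2·x₁^2 + 2·x₁·x₂ - 2], [x₂^2 + x₂, 2·x₁·x₂ + x₁ + 8·x₂ - 2·cos(x₂)]].
At the point, J = [[14.2500, 7.0000], [3.7500, 17.858526]] (det J = 228.233990).
Solving J·Δ = −F gives Δ = (-0.5027, -0.6017).
Then the next iterate is (x₁, x₂)₁ = (0.9973, 0.8983).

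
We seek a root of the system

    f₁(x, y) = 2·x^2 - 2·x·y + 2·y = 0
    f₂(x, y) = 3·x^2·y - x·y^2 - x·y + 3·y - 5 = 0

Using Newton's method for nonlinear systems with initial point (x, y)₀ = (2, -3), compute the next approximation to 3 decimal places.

(1.150, -1.947)

At (2, -3): F = (14.000, -62.000).
Jacobian J = [[4·x - 2·y, -2·x + 2], [6·x·y - y^2 - y, 3·x^2 - 2·x·y - x + 3]].
At the point, J = [[14.000, -2.000], [-42.000, 25.000]] (det J = 266.000).
Solving J·Δ = −F gives Δ = (-0.850, 1.053).
Then the next iterate is (x, y)₁ = (1.150, -1.947).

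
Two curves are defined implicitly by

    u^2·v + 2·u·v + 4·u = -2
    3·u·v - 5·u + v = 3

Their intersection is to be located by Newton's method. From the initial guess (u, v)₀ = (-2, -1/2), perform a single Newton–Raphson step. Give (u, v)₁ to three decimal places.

(-0.800, -0.160)

At (-2, -1/2): F = (-6.000, 9.500).
Jacobian J = [[2·u·v + 2·v + 4, u^2 + 2·u], [3·v - 5, 3·u + 1]].
At the point, J = [[5.000, 0.000], [-6.500, -5.000]] (det J = -25.000).
Solving J·Δ = −F gives Δ = (1.200, 0.340).
Then the next iterate is (u, v)₁ = (-0.800, -0.160).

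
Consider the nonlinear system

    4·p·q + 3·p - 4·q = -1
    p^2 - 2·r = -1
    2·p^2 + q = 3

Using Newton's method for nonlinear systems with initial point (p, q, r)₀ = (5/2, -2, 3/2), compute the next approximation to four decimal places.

At (5/2, -2, 3/2): F = (-3.5000, 4.2500, 7.5000).
Jacobian J = [[4·q + 3, 4·p - 4, 0], [2·p, 0, -2], [4·p, 1, 0]].
At the point, J = [[-5.0000, 6.0000, 0.0000], [5.0000, 0.0000, -2.0000], [10.0000, 1.0000, 0.0000]] (det J = -130.0000).
Solving J·Δ = −F gives Δ = (-0.7462, -0.0385, 0.2596).
Then the next iterate is (p, q, r)₁ = (1.7538, -2.0385, 1.7596).

(1.7538, -2.0385, 1.7596)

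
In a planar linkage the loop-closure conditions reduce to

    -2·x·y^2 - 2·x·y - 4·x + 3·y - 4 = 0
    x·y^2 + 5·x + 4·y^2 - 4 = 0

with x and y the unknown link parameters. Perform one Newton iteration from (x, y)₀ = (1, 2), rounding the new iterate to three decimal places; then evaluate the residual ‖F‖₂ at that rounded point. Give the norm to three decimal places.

6.755

At (1, 2): F = (-14.000, 21.000).
Jacobian J = [[-2·y^2 - 2·y - 4, -4·x·y - 2·x + 3], [y^2 + 5, 2·x·y + 8·y]].
At the point, J = [[-16.000, -7.000], [9.000, 20.000]] (det J = -257.000).
Solving J·Δ = −F gives Δ = (-0.518, -0.817).
Then the next iterate is (x, y)₁ = (0.482, 1.183).
Re-evaluating at (0.482, 1.183): F = (-4.86852, 4.68251), so ‖F‖₂ = 6.755.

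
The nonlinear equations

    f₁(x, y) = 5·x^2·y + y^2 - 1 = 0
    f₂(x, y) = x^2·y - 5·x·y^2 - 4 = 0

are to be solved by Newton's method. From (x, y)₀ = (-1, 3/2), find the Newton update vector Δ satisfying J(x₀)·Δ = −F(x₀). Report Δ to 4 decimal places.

(0.5556, -0.0521)

At (-1, 3/2): F = (8.7500, 8.7500).
Jacobian J = [[10·x·y, 5·x^2 + 2·y], [2·x·y - 5·y^2, x^2 - 10·x·y]].
At the point, J = [[-15.0000, 8.0000], [-14.2500, 16.0000]] (det J = -126.0000).
Solving J·Δ = −F gives Δ = (0.5556, -0.0521).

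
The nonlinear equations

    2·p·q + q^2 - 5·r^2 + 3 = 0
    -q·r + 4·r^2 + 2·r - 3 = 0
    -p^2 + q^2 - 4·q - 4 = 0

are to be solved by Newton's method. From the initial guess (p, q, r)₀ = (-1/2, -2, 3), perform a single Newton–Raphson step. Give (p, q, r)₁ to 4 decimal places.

At (-1/2, -2, 3): F = (-36.0000, 45.0000, 7.7500).
Jacobian J = [[2·q, 2·p + 2·q, -10·r], [0, -r, -q + 8·r + 2], [-2·p, 2·q - 4, 0]].
At the point, J = [[-4.0000, -5.0000, -30.0000], [0.0000, -3.0000, 28.0000], [1.0000, -8.0000, 0.0000]] (det J = -1126.0000).
Solving J·Δ = −F gives Δ = (0.8468, 1.0746, -1.4920).
Then the next iterate is (p, q, r)₁ = (0.3468, -0.9254, 1.5080).

(0.3468, -0.9254, 1.5080)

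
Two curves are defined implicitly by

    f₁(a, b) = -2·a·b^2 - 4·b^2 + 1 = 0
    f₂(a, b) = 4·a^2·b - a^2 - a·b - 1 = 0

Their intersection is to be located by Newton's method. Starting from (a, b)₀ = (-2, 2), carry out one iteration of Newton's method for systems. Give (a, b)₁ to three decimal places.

At (-2, 2): F = (1.000, 31.000).
Jacobian J = [[-2·b^2, -4·a·b - 8·b], [8·a·b - 2·a - b, 4·a^2 - a]].
At the point, J = [[-8.000, 0.000], [-30.000, 18.000]] (det J = -144.000).
Solving J·Δ = −F gives Δ = (0.125, -1.514).
Then the next iterate is (a, b)₁ = (-1.875, 0.486).

(-1.875, 0.486)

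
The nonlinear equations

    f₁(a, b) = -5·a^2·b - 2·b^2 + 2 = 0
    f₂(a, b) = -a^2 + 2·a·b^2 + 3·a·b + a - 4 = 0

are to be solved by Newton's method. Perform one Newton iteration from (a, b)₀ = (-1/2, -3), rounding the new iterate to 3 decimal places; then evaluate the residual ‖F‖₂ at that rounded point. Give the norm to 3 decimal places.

At (-1/2, -3): F = (-12.250, -9.250).
Jacobian J = [[-10·a·b, -5·a^2 - 4·b], [-2·a + 2·b^2 + 3·b + 1, 4·a·b + 3·a]].
At the point, J = [[-15.000, 10.750], [11.000, 4.500]] (det J = -185.750).
Solving J·Δ = −F gives Δ = (0.239, 1.472).
Then the next iterate is (a, b)₁ = (-0.261, -1.528).
Re-evaluating at (-0.261, -1.528): F = (-2.14912, -4.35145), so ‖F‖₂ = 4.853.

4.853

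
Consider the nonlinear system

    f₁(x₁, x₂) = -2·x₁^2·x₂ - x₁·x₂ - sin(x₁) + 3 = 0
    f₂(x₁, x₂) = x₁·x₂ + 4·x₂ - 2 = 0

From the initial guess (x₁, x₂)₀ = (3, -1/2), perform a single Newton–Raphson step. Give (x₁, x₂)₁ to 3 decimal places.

(3.524, 0.323)

At (3, -1/2): F = (13.35888, -5.500).
Jacobian J = [[-4·x₁·x₂ - x₂ - cos(x₁), -2·x₁^2 - x₁], [x₂, x₁ + 4]].
At the point, J = [[7.48999, -21.000], [-0.500, 7.000]] (det J = 41.92995).
Solving J·Δ = −F gives Δ = (0.524, 0.823).
Then the next iterate is (x₁, x₂)₁ = (3.524, 0.323).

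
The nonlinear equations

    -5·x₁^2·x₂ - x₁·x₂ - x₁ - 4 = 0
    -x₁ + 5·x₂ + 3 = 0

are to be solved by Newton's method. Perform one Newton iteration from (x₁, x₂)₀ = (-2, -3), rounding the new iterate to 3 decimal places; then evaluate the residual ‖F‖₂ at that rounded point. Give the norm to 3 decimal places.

10.441

At (-2, -3): F = (52.000, -10.000).
Jacobian J = [[-10·x₁·x₂ - x₂ - 1, -5·x₁^2 - x₁], [-1, 5]].
At the point, J = [[-58.000, -18.000], [-1.000, 5.000]] (det J = -308.000).
Solving J·Δ = −F gives Δ = (0.260, 2.052).
Then the next iterate is (x₁, x₂)₁ = (-1.740, -0.948).
Re-evaluating at (-1.740, -0.948): F = (10.44130, 0.000), so ‖F‖₂ = 10.441.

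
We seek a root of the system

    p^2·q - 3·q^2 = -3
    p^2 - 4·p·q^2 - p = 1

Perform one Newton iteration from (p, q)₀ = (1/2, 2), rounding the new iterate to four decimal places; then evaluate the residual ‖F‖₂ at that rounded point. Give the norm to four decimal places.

At (1/2, 2): F = (-8.5000, -9.2500).
Jacobian J = [[2·p·q, p^2 - 6·q], [2·p - 4·q^2 - 1, -8·p·q]].
At the point, J = [[2.0000, -11.7500], [-16.0000, -8.0000]] (det J = -204.0000).
Solving J·Δ = −F gives Δ = (-0.1994, -0.7574).
Then the next iterate is (p, q)₁ = (0.3006, 1.2426).
Re-evaluating at (0.3006, 1.2426): F = (-1.519882, -3.066811), so ‖F‖₂ = 3.4228.

3.4228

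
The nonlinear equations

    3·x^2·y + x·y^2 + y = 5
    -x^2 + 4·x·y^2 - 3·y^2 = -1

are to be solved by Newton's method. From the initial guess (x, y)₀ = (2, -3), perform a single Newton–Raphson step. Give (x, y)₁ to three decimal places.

(1.051, -2.612)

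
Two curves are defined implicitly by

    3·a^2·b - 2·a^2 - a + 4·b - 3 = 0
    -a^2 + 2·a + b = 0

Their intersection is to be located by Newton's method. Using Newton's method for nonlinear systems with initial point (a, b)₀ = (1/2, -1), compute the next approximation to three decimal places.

(-0.203, -0.047)

At (1/2, -1): F = (-8.750, -0.250).
Jacobian J = [[6·a·b - 4·a - 1, 3·a^2 + 4], [-2·a + 2, 1]].
At the point, J = [[-6.000, 4.750], [1.000, 1.000]] (det J = -10.750).
Solving J·Δ = −F gives Δ = (-0.703, 0.953).
Then the next iterate is (a, b)₁ = (-0.203, -0.047).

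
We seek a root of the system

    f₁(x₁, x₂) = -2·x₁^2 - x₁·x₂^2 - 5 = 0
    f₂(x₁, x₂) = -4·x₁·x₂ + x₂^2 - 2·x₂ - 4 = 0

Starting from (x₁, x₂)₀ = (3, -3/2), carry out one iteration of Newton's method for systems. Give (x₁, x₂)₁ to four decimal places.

At (3, -3/2): F = (-29.7500, 19.2500).
Jacobian J = [[-4·x₁ - x₂^2, -2·x₁·x₂], [-4·x₂, -4·x₁ + 2·x₂ - 2]].
At the point, J = [[-14.2500, 9.0000], [6.0000, -17.0000]] (det J = 188.2500).
Solving J·Δ = −F gives Δ = (-1.7663, 0.5090).
Then the next iterate is (x₁, x₂)₁ = (1.2337, -0.9910).

(1.2337, -0.9910)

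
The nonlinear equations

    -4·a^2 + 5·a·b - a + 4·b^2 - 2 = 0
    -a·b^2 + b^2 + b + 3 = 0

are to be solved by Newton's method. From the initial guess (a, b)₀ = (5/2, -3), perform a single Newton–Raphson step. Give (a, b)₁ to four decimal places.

(1.4962, -2.5534)

At (5/2, -3): F = (-31.0000, -13.5000).
Jacobian J = [[-8·a + 5·b - 1, 5·a + 8·b], [-b^2, -2·a·b + 2·b + 1]].
At the point, J = [[-36.0000, -11.5000], [-9.0000, 10.0000]] (det J = -463.5000).
Solving J·Δ = −F gives Δ = (-1.0038, 0.4466).
Then the next iterate is (a, b)₁ = (1.4962, -2.5534).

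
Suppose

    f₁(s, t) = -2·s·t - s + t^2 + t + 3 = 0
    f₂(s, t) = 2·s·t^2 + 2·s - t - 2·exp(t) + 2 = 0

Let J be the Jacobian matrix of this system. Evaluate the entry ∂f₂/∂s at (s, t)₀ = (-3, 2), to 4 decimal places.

10.0000

∂f₂/∂s = 2·t^2 + 2.
At (-3, 2) this is 10.0000.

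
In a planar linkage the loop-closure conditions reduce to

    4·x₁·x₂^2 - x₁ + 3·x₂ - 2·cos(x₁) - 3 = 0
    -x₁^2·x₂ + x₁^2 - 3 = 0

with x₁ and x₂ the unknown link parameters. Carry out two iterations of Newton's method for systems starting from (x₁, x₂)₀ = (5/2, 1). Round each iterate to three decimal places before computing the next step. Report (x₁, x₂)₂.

(2.428, 0.485)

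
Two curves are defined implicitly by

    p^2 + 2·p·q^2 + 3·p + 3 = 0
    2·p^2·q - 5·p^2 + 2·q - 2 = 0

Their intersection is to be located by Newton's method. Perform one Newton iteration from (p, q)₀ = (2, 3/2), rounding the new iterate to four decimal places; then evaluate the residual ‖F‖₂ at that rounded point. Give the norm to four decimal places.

6.2703

At (2, 3/2): F = (22.0000, -7.0000).
Jacobian J = [[2·p + 2·q^2 + 3, 4·p·q], [4·p·q - 10·p, 2·p^2 + 2]].
At the point, J = [[11.5000, 12.0000], [-8.0000, 10.0000]] (det J = 211.0000).
Solving J·Δ = −F gives Δ = (-1.4408, -0.4526).
Then the next iterate is (p, q)₁ = (0.5592, 1.0474).
Re-evaluating at (0.5592, 1.0474): F = (6.217242, -0.813670), so ‖F‖₂ = 6.2703.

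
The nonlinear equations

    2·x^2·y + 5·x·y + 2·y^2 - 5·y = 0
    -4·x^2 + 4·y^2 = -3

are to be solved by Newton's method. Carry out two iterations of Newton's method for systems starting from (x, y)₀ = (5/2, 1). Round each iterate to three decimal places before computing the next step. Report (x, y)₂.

At (5/2, 1): F = (22.000, -18.000).
Jacobian J = [[4·x·y + 5·y, 2·x^2 + 5·x + 4·y - 5], [-8·x, 8·y]].
At the point, J = [[15.000, 24.000], [-20.000, 8.000]] (det J = 600.000).
Solving J·Δ = −F gives Δ = (-1.013, -0.283).
Then the next iterate is (x, y)₁ = (1.487, 0.717).
Round to (1.487, 0.717) and repeat: F = (5.94489, -3.78832), J = [[7.84972, 9.72534], [-11.896, 5.736]].
Δ = (-0.441, -0.255), so (x, y)₂ = (1.046, 0.462).

(1.046, 0.462)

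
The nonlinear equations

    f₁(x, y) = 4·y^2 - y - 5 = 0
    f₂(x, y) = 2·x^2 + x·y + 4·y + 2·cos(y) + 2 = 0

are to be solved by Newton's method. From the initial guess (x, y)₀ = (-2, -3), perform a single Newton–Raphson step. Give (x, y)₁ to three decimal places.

(-1.534, -1.640)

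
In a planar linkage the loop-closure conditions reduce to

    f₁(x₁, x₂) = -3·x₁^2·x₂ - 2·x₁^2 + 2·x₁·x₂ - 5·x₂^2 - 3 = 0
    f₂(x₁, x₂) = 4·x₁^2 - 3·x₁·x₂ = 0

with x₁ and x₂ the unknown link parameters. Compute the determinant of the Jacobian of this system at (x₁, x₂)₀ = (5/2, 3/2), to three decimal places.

666.875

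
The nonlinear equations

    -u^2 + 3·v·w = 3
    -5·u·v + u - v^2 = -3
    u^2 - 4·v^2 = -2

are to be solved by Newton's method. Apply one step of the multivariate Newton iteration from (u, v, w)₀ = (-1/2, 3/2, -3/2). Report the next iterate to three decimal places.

(0.163, 0.882, -0.043)

At (-1/2, 3/2, -3/2): F = (-10.000, 4.000, -6.750).
Jacobian J = [[-2·u, 3·w, 3·v], [-5·v + 1, -5·u - 2·v, 0], [2·u, -8·v, 0]].
At the point, J = [[1.000, -4.500, 4.500], [-6.500, -0.500, 0.000], [-1.000, -12.000, 0.000]] (det J = 348.750).
Solving J·Δ = −F gives Δ = (0.663, -0.618, 1.457).
Then the next iterate is (u, v, w)₁ = (0.163, 0.882, -0.043).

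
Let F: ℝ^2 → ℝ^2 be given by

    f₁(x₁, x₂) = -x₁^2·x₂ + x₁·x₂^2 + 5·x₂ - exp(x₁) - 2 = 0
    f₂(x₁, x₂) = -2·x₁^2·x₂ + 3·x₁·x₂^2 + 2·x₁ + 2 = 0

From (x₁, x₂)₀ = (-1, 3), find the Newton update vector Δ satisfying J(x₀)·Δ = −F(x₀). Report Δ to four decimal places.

(-0.3733, -2.4154)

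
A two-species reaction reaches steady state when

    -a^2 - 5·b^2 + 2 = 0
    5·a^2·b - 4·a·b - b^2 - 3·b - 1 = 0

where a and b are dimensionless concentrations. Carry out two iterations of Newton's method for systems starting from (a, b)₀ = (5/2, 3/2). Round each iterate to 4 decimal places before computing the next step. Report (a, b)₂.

(3.7220, -1.3717)

At (5/2, 3/2): F = (-15.5000, 24.1250).
Jacobian J = [[-2·a, -10·b], [10·a·b - 4·b, 5·a^2 - 4·a - 2·b - 3]].
At the point, J = [[-5.0000, -15.0000], [31.5000, 15.2500]] (det J = 396.2500).
Solving J·Δ = −F gives Δ = (-0.3167, -0.9278).
Then the next iterate is (a, b)₁ = (2.1833, 0.5722).
Round to (2.1833, 0.5722) and repeat: F = (-4.403863, 5.596662), J = [[-4.3666, -5.7220], [10.204043, 10.956394]].
Δ = (1.5387, -1.9439), so (a, b)₂ = (3.7220, -1.3717).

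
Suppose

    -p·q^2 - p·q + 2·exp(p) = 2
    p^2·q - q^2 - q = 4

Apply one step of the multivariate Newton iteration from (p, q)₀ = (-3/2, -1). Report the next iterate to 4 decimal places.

At (-3/2, -1): F = (-1.553740, -6.2500).
Jacobian J = [[-q^2 - q + 2·exp(p), -2·p·q - p], [2·p·q, p^2 - 2·q - 1]].
At the point, J = [[0.446260, -1.5000], [3.0000, 3.2500]] (det J = 5.950346).
Solving J·Δ = −F gives Δ = (2.4242, -0.3146).
Then the next iterate is (p, q)₁ = (0.9242, -1.3146).

(0.9242, -1.3146)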